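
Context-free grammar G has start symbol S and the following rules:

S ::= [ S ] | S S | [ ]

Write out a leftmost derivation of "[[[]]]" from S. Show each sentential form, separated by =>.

S => [S]   [S ::= [ S ]]
[S] => [[S]]   [S ::= [ S ]]
[[S]] => [[[]]]   [S ::= [ ]]

S => [S] => [[S]] => [[[]]]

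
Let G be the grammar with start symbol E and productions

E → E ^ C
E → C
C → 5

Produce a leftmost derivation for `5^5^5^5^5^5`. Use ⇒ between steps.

E ⇒ E^C ⇒ E^C^C ⇒ E^C^C^C ⇒ E^C^C^C^C ⇒ E^C^C^C^C^C ⇒ C^C^C^C^C^C ⇒ 5^C^C^C^C^C ⇒ 5^5^C^C^C^C ⇒ 5^5^5^C^C^C ⇒ 5^5^5^5^C^C ⇒ 5^5^5^5^5^C ⇒ 5^5^5^5^5^5

E ⇒ E^C   [E → E ^ C]
E^C ⇒ E^C^C   [E → E ^ C]
E^C^C ⇒ E^C^C^C   [E → E ^ C]
E^C^C^C ⇒ E^C^C^C^C   [E → E ^ C]
E^C^C^C^C ⇒ E^C^C^C^C^C   [E → E ^ C]
E^C^C^C^C^C ⇒ C^C^C^C^C^C   [E → C]
C^C^C^C^C^C ⇒ 5^C^C^C^C^C   [C → 5]
5^C^C^C^C^C ⇒ 5^5^C^C^C^C   [C → 5]
5^5^C^C^C^C ⇒ 5^5^5^C^C^C   [C → 5]
5^5^5^C^C^C ⇒ 5^5^5^5^C^C   [C → 5]
5^5^5^5^C^C ⇒ 5^5^5^5^5^C   [C → 5]
5^5^5^5^5^C ⇒ 5^5^5^5^5^5   [C → 5]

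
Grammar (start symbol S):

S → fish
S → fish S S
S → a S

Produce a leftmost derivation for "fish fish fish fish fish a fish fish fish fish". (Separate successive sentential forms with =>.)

S => fish S S   [S → fish S S]
fish S S => fish fish S S S   [S → fish S S]
fish fish S S S => fish fish fish S S S S   [S → fish S S]
fish fish fish S S S S => fish fish fish fish S S S   [S → fish]
fish fish fish fish S S S => fish fish fish fish fish S S S S   [S → fish S S]
fish fish fish fish fish S S S S => fish fish fish fish fish a S S S S   [S → a S]
fish fish fish fish fish a S S S S => fish fish fish fish fish a fish S S S   [S → fish]
fish fish fish fish fish a fish S S S => fish fish fish fish fish a fish fish S S   [S → fish]
fish fish fish fish fish a fish fish S S => fish fish fish fish fish a fish fish fish S   [S → fish]
fish fish fish fish fish a fish fish fish S => fish fish fish fish fish a fish fish fish fish   [S → fish]

S => fish S S => fish fish S S S => fish fish fish S S S S => fish fish fish fish S S S => fish fish fish fish fish S S S S => fish fish fish fish fish a S S S S => fish fish fish fish fish a fish S S S => fish fish fish fish fish a fish fish S S => fish fish fish fish fish a fish fish fish S => fish fish fish fish fish a fish fish fish fish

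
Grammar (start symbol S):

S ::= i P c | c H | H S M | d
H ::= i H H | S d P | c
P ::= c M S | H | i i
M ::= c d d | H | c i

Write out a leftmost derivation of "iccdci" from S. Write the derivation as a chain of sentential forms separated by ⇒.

S ⇒ HSM ⇒ iHHSM ⇒ icHSM ⇒ iccSM ⇒ iccdM ⇒ iccdci

S ⇒ HSM   [S ::= H S M]
HSM ⇒ iHHSM   [H ::= i H H]
iHHSM ⇒ icHSM   [H ::= c]
icHSM ⇒ iccSM   [H ::= c]
iccSM ⇒ iccdM   [S ::= d]
iccdM ⇒ iccdci   [M ::= c i]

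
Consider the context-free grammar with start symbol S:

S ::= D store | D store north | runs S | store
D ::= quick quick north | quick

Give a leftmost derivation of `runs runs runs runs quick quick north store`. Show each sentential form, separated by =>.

S => runs S => runs runs S => runs runs runs S => runs runs runs runs S => runs runs runs runs D store => runs runs runs runs quick quick north store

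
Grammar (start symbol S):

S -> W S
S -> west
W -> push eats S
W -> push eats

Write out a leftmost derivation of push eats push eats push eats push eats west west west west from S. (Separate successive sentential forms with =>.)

S => W S   [S -> W S]
W S => push eats S S   [W -> push eats S]
push eats S S => push eats W S S   [S -> W S]
push eats W S S => push eats push eats S S S   [W -> push eats S]
push eats push eats S S S => push eats push eats W S S S   [S -> W S]
push eats push eats W S S S => push eats push eats push eats S S S S   [W -> push eats S]
push eats push eats push eats S S S S => push eats push eats push eats W S S S S   [S -> W S]
push eats push eats push eats W S S S S => push eats push eats push eats push eats S S S S   [W -> push eats]
push eats push eats push eats push eats S S S S => push eats push eats push eats push eats west S S S   [S -> west]
push eats push eats push eats push eats west S S S => push eats push eats push eats push eats west west S S   [S -> west]
push eats push eats push eats push eats west west S S => push eats push eats push eats push eats west west west S   [S -> west]
push eats push eats push eats push eats west west west S => push eats push eats push eats push eats west west west west   [S -> west]

S => W S => push eats S S => push eats W S S => push eats push eats S S S => push eats push eats W S S S => push eats push eats push eats S S S S => push eats push eats push eats W S S S S => push eats push eats push eats push eats S S S S => push eats push eats push eats push eats west S S S => push eats push eats push eats push eats west west S S => push eats push eats push eats push eats west west west S => push eats push eats push eats push eats west west west west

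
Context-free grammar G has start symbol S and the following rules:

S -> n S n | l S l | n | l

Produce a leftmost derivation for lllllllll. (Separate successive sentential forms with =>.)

S => lSl   [S -> l S l]
lSl => llSll   [S -> l S l]
llSll => lllSlll   [S -> l S l]
lllSlll => llllSllll   [S -> l S l]
llllSllll => lllllllll   [S -> l]

S => lSl => llSll => lllSlll => llllSllll => lllllllll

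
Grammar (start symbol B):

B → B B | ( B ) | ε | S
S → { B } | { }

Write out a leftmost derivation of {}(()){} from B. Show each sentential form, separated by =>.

B=>BB=>BBB=>BBBB=>SBBB=>{}BBB=>{}BB=>{}(B)B=>{}((B))B=>{}(())B=>{}(())S=>{}(()){B}=>{}(()){}

B => BB   [B → B B]
BB => BBB   [B → B B]
BBB => BBBB   [B → B B]
BBBB => SBBB   [B → S]
SBBB => {}BBB   [S → { }]
{}BBB => {}BB   [B → ε]
{}BB => {}(B)B   [B → ( B )]
{}(B)B => {}((B))B   [B → ( B )]
{}((B))B => {}(())B   [B → ε]
{}(())B => {}(())S   [B → S]
{}(())S => {}(()){B}   [S → { B }]
{}(()){B} => {}(()){}   [B → ε]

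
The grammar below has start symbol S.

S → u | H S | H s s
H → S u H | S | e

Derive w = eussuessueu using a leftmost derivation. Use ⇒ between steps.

S ⇒ HS ⇒ SuHS ⇒ HssuHS ⇒ SuHssuHS ⇒ HSuHssuHS ⇒ eSuHssuHS ⇒ eHssuHssuHS ⇒ eSssuHssuHS ⇒ eussuHssuHS ⇒ eussuessuHS ⇒ eussuessueS ⇒ eussuessueu

S ⇒ HS   [S → H S]
HS ⇒ SuHS   [H → S u H]
SuHS ⇒ HssuHS   [S → H s s]
HssuHS ⇒ SuHssuHS   [H → S u H]
SuHssuHS ⇒ HSuHssuHS   [S → H S]
HSuHssuHS ⇒ eSuHssuHS   [H → e]
eSuHssuHS ⇒ eHssuHssuHS   [S → H s s]
eHssuHssuHS ⇒ eSssuHssuHS   [H → S]
eSssuHssuHS ⇒ eussuHssuHS   [S → u]
eussuHssuHS ⇒ eussuessuHS   [H → e]
eussuessuHS ⇒ eussuessueS   [H → e]
eussuessueS ⇒ eussuessueu   [S → u]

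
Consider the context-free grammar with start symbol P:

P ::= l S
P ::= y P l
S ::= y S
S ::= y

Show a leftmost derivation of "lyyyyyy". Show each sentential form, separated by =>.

P=>lS=>lyS=>lyyS=>lyyyS=>lyyyyS=>lyyyyyS=>lyyyyyy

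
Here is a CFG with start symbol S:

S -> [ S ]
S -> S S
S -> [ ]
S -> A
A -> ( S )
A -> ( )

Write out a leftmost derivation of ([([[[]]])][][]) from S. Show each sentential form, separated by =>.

S => A   [S -> A]
A => (S)   [A -> ( S )]
(S) => (SS)   [S -> S S]
(SS) => ([S]S)   [S -> [ S ]]
([S]S) => ([A]S)   [S -> A]
([A]S) => ([(S)]S)   [A -> ( S )]
([(S)]S) => ([([S])]S)   [S -> [ S ]]
([([S])]S) => ([([[S]])]S)   [S -> [ S ]]
([([[S]])]S) => ([([[[]]])]S)   [S -> [ ]]
([([[[]]])]S) => ([([[[]]])]SS)   [S -> S S]
([([[[]]])]SS) => ([([[[]]])][]S)   [S -> [ ]]
([([[[]]])][]S) => ([([[[]]])][][])   [S -> [ ]]

S => A => (S) => (SS) => ([S]S) => ([A]S) => ([(S)]S) => ([([S])]S) => ([([[S]])]S) => ([([[[]]])]S) => ([([[[]]])]SS) => ([([[[]]])][]S) => ([([[[]]])][][])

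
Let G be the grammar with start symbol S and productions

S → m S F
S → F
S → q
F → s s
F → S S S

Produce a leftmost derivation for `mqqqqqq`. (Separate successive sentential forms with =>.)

S => mSF => mqF => mqSSS => mqqSS => mqqFS => mqqSSSS => mqqqSSS => mqqqqSS => mqqqqqS => mqqqqqq

S => mSF   [S → m S F]
mSF => mqF   [S → q]
mqF => mqSSS   [F → S S S]
mqSSS => mqqSS   [S → q]
mqqSS => mqqFS   [S → F]
mqqFS => mqqSSSS   [F → S S S]
mqqSSSS => mqqqSSS   [S → q]
mqqqSSS => mqqqqSS   [S → q]
mqqqqSS => mqqqqqS   [S → q]
mqqqqqS => mqqqqqq   [S → q]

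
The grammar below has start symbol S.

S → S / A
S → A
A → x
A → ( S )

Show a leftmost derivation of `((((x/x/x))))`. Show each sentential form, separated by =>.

S => A   [S → A]
A => (S)   [A → ( S )]
(S) => (A)   [S → A]
(A) => ((S))   [A → ( S )]
((S)) => ((A))   [S → A]
((A)) => (((S)))   [A → ( S )]
(((S))) => (((A)))   [S → A]
(((A))) => ((((S))))   [A → ( S )]
((((S)))) => ((((S/A))))   [S → S / A]
((((S/A)))) => ((((S/A/A))))   [S → S / A]
((((S/A/A)))) => ((((A/A/A))))   [S → A]
((((A/A/A)))) => ((((x/A/A))))   [A → x]
((((x/A/A)))) => ((((x/x/A))))   [A → x]
((((x/x/A)))) => ((((x/x/x))))   [A → x]

S => A => (S) => (A) => ((S)) => ((A)) => (((S))) => (((A))) => ((((S)))) => ((((S/A)))) => ((((S/A/A)))) => ((((A/A/A)))) => ((((x/A/A)))) => ((((x/x/A)))) => ((((x/x/x))))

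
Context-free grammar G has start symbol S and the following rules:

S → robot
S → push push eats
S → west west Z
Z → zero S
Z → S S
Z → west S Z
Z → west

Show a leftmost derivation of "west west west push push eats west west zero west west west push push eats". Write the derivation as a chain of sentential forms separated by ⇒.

S ⇒ west west Z   [S → west west Z]
west west Z ⇒ west west west S Z   [Z → west S Z]
west west west S Z ⇒ west west west push push eats Z   [S → push push eats]
west west west push push eats Z ⇒ west west west push push eats S S   [Z → S S]
west west west push push eats S S ⇒ west west west push push eats west west Z S   [S → west west Z]
west west west push push eats west west Z S ⇒ west west west push push eats west west zero S S   [Z → zero S]
west west west push push eats west west zero S S ⇒ west west west push push eats west west zero west west Z S   [S → west west Z]
west west west push push eats west west zero west west Z S ⇒ west west west push push eats west west zero west west west S   [Z → west]
west west west push push eats west west zero west west west S ⇒ west west west push push eats west west zero west west west push push eats   [S → push push eats]

S ⇒ west west Z ⇒ west west west S Z ⇒ west west west push push eats Z ⇒ west west west push push eats S S ⇒ west west west push push eats west west Z S ⇒ west west west push push eats west west zero S S ⇒ west west west push push eats west west zero west west Z S ⇒ west west west push push eats west west zero west west west S ⇒ west west west push push eats west west zero west west west push push eats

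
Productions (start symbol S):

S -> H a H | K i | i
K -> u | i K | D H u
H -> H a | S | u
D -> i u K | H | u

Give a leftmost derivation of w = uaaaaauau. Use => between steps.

S => HaH   [S -> H a H]
HaH => SaH   [H -> S]
SaH => HaHaH   [S -> H a H]
HaHaH => HaaHaH   [H -> H a]
HaaHaH => HaaaHaH   [H -> H a]
HaaaHaH => HaaaaHaH   [H -> H a]
HaaaaHaH => HaaaaaHaH   [H -> H a]
HaaaaaHaH => uaaaaaHaH   [H -> u]
uaaaaaHaH => uaaaaauaH   [H -> u]
uaaaaauaH => uaaaaauau   [H -> u]

S=>HaH=>SaH=>HaHaH=>HaaHaH=>HaaaHaH=>HaaaaHaH=>HaaaaaHaH=>uaaaaaHaH=>uaaaaauaH=>uaaaaauau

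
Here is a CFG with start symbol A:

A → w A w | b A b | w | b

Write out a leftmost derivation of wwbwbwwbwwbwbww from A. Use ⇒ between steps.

A ⇒ wAw ⇒ wwAww ⇒ wwbAbww ⇒ wwbwAwbww ⇒ wwbwbAbwbww ⇒ wwbwbwAwbwbww ⇒ wwbwbwwAwwbwbww ⇒ wwbwbwwbwwbwbww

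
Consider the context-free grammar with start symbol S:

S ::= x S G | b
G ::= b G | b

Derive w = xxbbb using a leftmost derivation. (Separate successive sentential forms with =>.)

S => xSG => xxSGG => xxbGG => xxbbG => xxbbb

S => xSG   [S ::= x S G]
xSG => xxSGG   [S ::= x S G]
xxSGG => xxbGG   [S ::= b]
xxbGG => xxbbG   [G ::= b]
xxbbG => xxbbb   [G ::= b]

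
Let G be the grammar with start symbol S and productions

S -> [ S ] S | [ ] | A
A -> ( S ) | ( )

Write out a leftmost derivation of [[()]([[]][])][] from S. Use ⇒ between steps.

S⇒[S]S⇒[[S]S]S⇒[[A]S]S⇒[[()]S]S⇒[[()]A]S⇒[[()](S)]S⇒[[()]([S]S)]S⇒[[()]([[]]S)]S⇒[[()]([[]][])]S⇒[[()]([[]][])][]

S ⇒ [S]S   [S -> [ S ] S]
[S]S ⇒ [[S]S]S   [S -> [ S ] S]
[[S]S]S ⇒ [[A]S]S   [S -> A]
[[A]S]S ⇒ [[()]S]S   [A -> ( )]
[[()]S]S ⇒ [[()]A]S   [S -> A]
[[()]A]S ⇒ [[()](S)]S   [A -> ( S )]
[[()](S)]S ⇒ [[()]([S]S)]S   [S -> [ S ] S]
[[()]([S]S)]S ⇒ [[()]([[]]S)]S   [S -> [ ]]
[[()]([[]]S)]S ⇒ [[()]([[]][])]S   [S -> [ ]]
[[()]([[]][])]S ⇒ [[()]([[]][])][]   [S -> [ ]]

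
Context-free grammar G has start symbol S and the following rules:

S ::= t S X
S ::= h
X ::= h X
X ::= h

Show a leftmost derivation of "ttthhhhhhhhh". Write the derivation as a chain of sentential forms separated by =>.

S => tSX => ttSXX => tttSXXX => ttthXXX => ttthhXXX => ttthhhXX => ttthhhhXX => ttthhhhhXX => ttthhhhhhX => ttthhhhhhhX => ttthhhhhhhhX => ttthhhhhhhhh

S => tSX   [S ::= t S X]
tSX => ttSXX   [S ::= t S X]
ttSXX => tttSXXX   [S ::= t S X]
tttSXXX => ttthXXX   [S ::= h]
ttthXXX => ttthhXXX   [X ::= h X]
ttthhXXX => ttthhhXX   [X ::= h]
ttthhhXX => ttthhhhXX   [X ::= h X]
ttthhhhXX => ttthhhhhXX   [X ::= h X]
ttthhhhhXX => ttthhhhhhX   [X ::= h]
ttthhhhhhX => ttthhhhhhhX   [X ::= h X]
ttthhhhhhhX => ttthhhhhhhhX   [X ::= h X]
ttthhhhhhhhX => ttthhhhhhhhh   [X ::= h]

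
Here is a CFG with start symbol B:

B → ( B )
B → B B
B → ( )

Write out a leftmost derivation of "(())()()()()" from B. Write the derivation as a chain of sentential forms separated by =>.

B=>BB=>BBB=>BBBB=>BBBBB=>(B)BBBB=>(())BBBB=>(())()BBB=>(())()()BB=>(())()()()B=>(())()()()()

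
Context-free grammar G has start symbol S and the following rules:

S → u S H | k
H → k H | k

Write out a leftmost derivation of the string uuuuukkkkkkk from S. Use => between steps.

S => uSH   [S → u S H]
uSH => uuSHH   [S → u S H]
uuSHH => uuuSHHH   [S → u S H]
uuuSHHH => uuuuSHHHH   [S → u S H]
uuuuSHHHH => uuuuuSHHHHH   [S → u S H]
uuuuuSHHHHH => uuuuukHHHHH   [S → k]
uuuuukHHHHH => uuuuukkHHHHH   [H → k H]
uuuuukkHHHHH => uuuuukkkHHHH   [H → k]
uuuuukkkHHHH => uuuuukkkkHHH   [H → k]
uuuuukkkkHHH => uuuuukkkkkHH   [H → k]
uuuuukkkkkHH => uuuuukkkkkkH   [H → k]
uuuuukkkkkkH => uuuuukkkkkkk   [H → k]

S => uSH => uuSHH => uuuSHHH => uuuuSHHHH => uuuuuSHHHHH => uuuuukHHHHH => uuuuukkHHHHH => uuuuukkkHHHH => uuuuukkkkHHH => uuuuukkkkkHH => uuuuukkkkkkH => uuuuukkkkkkk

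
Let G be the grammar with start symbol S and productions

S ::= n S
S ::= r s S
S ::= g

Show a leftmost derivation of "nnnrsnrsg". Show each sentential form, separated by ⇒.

S⇒nS⇒nnS⇒nnnS⇒nnnrsS⇒nnnrsnS⇒nnnrsnrsS⇒nnnrsnrsg

S ⇒ nS   [S ::= n S]
nS ⇒ nnS   [S ::= n S]
nnS ⇒ nnnS   [S ::= n S]
nnnS ⇒ nnnrsS   [S ::= r s S]
nnnrsS ⇒ nnnrsnS   [S ::= n S]
nnnrsnS ⇒ nnnrsnrsS   [S ::= r s S]
nnnrsnrsS ⇒ nnnrsnrsg   [S ::= g]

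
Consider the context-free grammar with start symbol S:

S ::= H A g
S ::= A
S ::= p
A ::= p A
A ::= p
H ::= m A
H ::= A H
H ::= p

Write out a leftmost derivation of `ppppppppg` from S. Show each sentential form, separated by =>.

S=>HAg=>AHAg=>pAHAg=>ppAHAg=>pppAHAg=>ppppAHAg=>pppppHAg=>pppppAHAg=>ppppppHAg=>pppppppAg=>ppppppppg

S => HAg   [S ::= H A g]
HAg => AHAg   [H ::= A H]
AHAg => pAHAg   [A ::= p A]
pAHAg => ppAHAg   [A ::= p A]
ppAHAg => pppAHAg   [A ::= p A]
pppAHAg => ppppAHAg   [A ::= p A]
ppppAHAg => pppppHAg   [A ::= p]
pppppHAg => pppppAHAg   [H ::= A H]
pppppAHAg => ppppppHAg   [A ::= p]
ppppppHAg => pppppppAg   [H ::= p]
pppppppAg => ppppppppg   [A ::= p]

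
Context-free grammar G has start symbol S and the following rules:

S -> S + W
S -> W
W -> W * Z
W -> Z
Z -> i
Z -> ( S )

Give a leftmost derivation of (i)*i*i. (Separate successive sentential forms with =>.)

S => W => W*Z => W*Z*Z => Z*Z*Z => (S)*Z*Z => (W)*Z*Z => (Z)*Z*Z => (i)*Z*Z => (i)*i*Z => (i)*i*i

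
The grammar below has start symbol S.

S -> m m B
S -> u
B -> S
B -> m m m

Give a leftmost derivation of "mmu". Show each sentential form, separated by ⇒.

S ⇒ mmB   [S -> m m B]
mmB ⇒ mmS   [B -> S]
mmS ⇒ mmu   [S -> u]

S⇒mmB⇒mmS⇒mmu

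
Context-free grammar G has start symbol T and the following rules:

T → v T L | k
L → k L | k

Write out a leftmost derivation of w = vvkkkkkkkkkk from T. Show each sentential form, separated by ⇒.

T ⇒ vTL ⇒ vvTLL ⇒ vvkLL ⇒ vvkkLL ⇒ vvkkkLL ⇒ vvkkkkL ⇒ vvkkkkkL ⇒ vvkkkkkkL ⇒ vvkkkkkkkL ⇒ vvkkkkkkkkL ⇒ vvkkkkkkkkkL ⇒ vvkkkkkkkkkk

T ⇒ vTL   [T → v T L]
vTL ⇒ vvTLL   [T → v T L]
vvTLL ⇒ vvkLL   [T → k]
vvkLL ⇒ vvkkLL   [L → k L]
vvkkLL ⇒ vvkkkLL   [L → k L]
vvkkkLL ⇒ vvkkkkL   [L → k]
vvkkkkL ⇒ vvkkkkkL   [L → k L]
vvkkkkkL ⇒ vvkkkkkkL   [L → k L]
vvkkkkkkL ⇒ vvkkkkkkkL   [L → k L]
vvkkkkkkkL ⇒ vvkkkkkkkkL   [L → k L]
vvkkkkkkkkL ⇒ vvkkkkkkkkkL   [L → k L]
vvkkkkkkkkkL ⇒ vvkkkkkkkkkk   [L → k]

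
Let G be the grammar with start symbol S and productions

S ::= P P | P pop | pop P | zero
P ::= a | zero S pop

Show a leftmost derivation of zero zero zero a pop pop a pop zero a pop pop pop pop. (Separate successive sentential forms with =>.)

S => P pop => zero S pop pop => zero P P pop pop => zero zero S pop P pop pop => zero zero P P pop P pop pop => zero zero zero S pop P pop P pop pop => zero zero zero P pop pop P pop P pop pop => zero zero zero a pop pop P pop P pop pop => zero zero zero a pop pop a pop P pop pop => zero zero zero a pop pop a pop zero S pop pop pop => zero zero zero a pop pop a pop zero P pop pop pop pop => zero zero zero a pop pop a pop zero a pop pop pop pop

S => P pop   [S ::= P pop]
P pop => zero S pop pop   [P ::= zero S pop]
zero S pop pop => zero P P pop pop   [S ::= P P]
zero P P pop pop => zero zero S pop P pop pop   [P ::= zero S pop]
zero zero S pop P pop pop => zero zero P P pop P pop pop   [S ::= P P]
zero zero P P pop P pop pop => zero zero zero S pop P pop P pop pop   [P ::= zero S pop]
zero zero zero S pop P pop P pop pop => zero zero zero P pop pop P pop P pop pop   [S ::= P pop]
zero zero zero P pop pop P pop P pop pop => zero zero zero a pop pop P pop P pop pop   [P ::= a]
zero zero zero a pop pop P pop P pop pop => zero zero zero a pop pop a pop P pop pop   [P ::= a]
zero zero zero a pop pop a pop P pop pop => zero zero zero a pop pop a pop zero S pop pop pop   [P ::= zero S pop]
zero zero zero a pop pop a pop zero S pop pop pop => zero zero zero a pop pop a pop zero P pop pop pop pop   [S ::= P pop]
zero zero zero a pop pop a pop zero P pop pop pop pop => zero zero zero a pop pop a pop zero a pop pop pop pop   [P ::= a]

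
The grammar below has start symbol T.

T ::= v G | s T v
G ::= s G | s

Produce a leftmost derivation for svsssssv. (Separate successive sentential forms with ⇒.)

T⇒sTv⇒svGv⇒svsGv⇒svssGv⇒svsssGv⇒svssssGv⇒svsssssv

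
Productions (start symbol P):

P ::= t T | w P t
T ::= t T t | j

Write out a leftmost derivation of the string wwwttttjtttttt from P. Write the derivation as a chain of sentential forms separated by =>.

P => wPt => wwPtt => wwwPttt => wwwtTttt => wwwttTtttt => wwwtttTttttt => wwwttttTtttttt => wwwttttjtttttt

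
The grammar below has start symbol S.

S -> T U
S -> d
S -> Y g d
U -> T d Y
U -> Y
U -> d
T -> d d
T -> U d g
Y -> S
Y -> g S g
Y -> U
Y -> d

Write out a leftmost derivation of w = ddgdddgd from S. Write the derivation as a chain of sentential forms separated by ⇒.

S⇒TU⇒UdgU⇒TdYdgU⇒UdgdYdgU⇒ddgdYdgU⇒ddgdSdgU⇒ddgdddgU⇒ddgdddgY⇒ddgdddgd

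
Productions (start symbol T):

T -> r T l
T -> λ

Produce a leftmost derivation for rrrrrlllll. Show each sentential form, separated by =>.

T => rTl => rrTll => rrrTlll => rrrrTllll => rrrrrTlllll => rrrrrlllll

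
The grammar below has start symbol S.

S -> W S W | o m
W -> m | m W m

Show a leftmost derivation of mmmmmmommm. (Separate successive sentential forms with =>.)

S => WSW   [S -> W S W]
WSW => mSW   [W -> m]
mSW => mWSWW   [S -> W S W]
mWSWW => mmWmSWW   [W -> m W m]
mmWmSWW => mmmWmmSWW   [W -> m W m]
mmmWmmSWW => mmmmmmSWW   [W -> m]
mmmmmmSWW => mmmmmmomWW   [S -> o m]
mmmmmmomWW => mmmmmmommW   [W -> m]
mmmmmmommW => mmmmmmommm   [W -> m]

S => WSW => mSW => mWSWW => mmWmSWW => mmmWmmSWW => mmmmmmSWW => mmmmmmomWW => mmmmmmommW => mmmmmmommm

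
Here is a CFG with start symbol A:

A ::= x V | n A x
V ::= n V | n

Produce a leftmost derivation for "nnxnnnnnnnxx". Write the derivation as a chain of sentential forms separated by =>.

A => nAx => nnAxx => nnxVxx => nnxnVxx => nnxnnVxx => nnxnnnVxx => nnxnnnnVxx => nnxnnnnnVxx => nnxnnnnnnVxx => nnxnnnnnnnxx

A => nAx   [A ::= n A x]
nAx => nnAxx   [A ::= n A x]
nnAxx => nnxVxx   [A ::= x V]
nnxVxx => nnxnVxx   [V ::= n V]
nnxnVxx => nnxnnVxx   [V ::= n V]
nnxnnVxx => nnxnnnVxx   [V ::= n V]
nnxnnnVxx => nnxnnnnVxx   [V ::= n V]
nnxnnnnVxx => nnxnnnnnVxx   [V ::= n V]
nnxnnnnnVxx => nnxnnnnnnVxx   [V ::= n V]
nnxnnnnnnVxx => nnxnnnnnnnxx   [V ::= n]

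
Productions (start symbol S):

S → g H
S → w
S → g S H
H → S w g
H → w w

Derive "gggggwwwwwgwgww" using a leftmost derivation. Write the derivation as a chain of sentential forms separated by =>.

S => gSH   [S → g S H]
gSH => ggHH   [S → g H]
ggHH => ggSwgH   [H → S w g]
ggSwgH => gggHwgH   [S → g H]
gggHwgH => gggSwgwgH   [H → S w g]
gggSwgwgH => ggggSHwgwgH   [S → g S H]
ggggSHwgwgH => gggggHHwgwgH   [S → g H]
gggggHHwgwgH => gggggwwHwgwgH   [H → w w]
gggggwwHwgwgH => gggggwwwwwgwgH   [H → w w]
gggggwwwwwgwgH => gggggwwwwwgwgww   [H → w w]

S => gSH => ggHH => ggSwgH => gggHwgH => gggSwgwgH => ggggSHwgwgH => gggggHHwgwgH => gggggwwHwgwgH => gggggwwwwwgwgH => gggggwwwwwgwgww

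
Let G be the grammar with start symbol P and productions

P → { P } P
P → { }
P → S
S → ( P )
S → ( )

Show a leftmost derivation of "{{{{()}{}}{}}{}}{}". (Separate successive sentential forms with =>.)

P => {P}P   [P → { P } P]
{P}P => {{P}P}P   [P → { P } P]
{{P}P}P => {{{P}P}P}P   [P → { P } P]
{{{P}P}P}P => {{{{P}P}P}P}P   [P → { P } P]
{{{{P}P}P}P}P => {{{{S}P}P}P}P   [P → S]
{{{{S}P}P}P}P => {{{{()}P}P}P}P   [S → ( )]
{{{{()}P}P}P}P => {{{{()}{}}P}P}P   [P → { }]
{{{{()}{}}P}P}P => {{{{()}{}}{}}P}P   [P → { }]
{{{{()}{}}{}}P}P => {{{{()}{}}{}}{}}P   [P → { }]
{{{{()}{}}{}}{}}P => {{{{()}{}}{}}{}}{}   [P → { }]

P => {P}P => {{P}P}P => {{{P}P}P}P => {{{{P}P}P}P}P => {{{{S}P}P}P}P => {{{{()}P}P}P}P => {{{{()}{}}P}P}P => {{{{()}{}}{}}P}P => {{{{()}{}}{}}{}}P => {{{{()}{}}{}}{}}{}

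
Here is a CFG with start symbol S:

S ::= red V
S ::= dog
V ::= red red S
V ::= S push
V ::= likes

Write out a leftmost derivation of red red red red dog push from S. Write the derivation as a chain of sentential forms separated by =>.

S => red V   [S ::= red V]
red V => red S push   [V ::= S push]
red S push => red red V push   [S ::= red V]
red red V push => red red red red S push   [V ::= red red S]
red red red red S push => red red red red dog push   [S ::= dog]

S => red V => red S push => red red V push => red red red red S push => red red red red dog push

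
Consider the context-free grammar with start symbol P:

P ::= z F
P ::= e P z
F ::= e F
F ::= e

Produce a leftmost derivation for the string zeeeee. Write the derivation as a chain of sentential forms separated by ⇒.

P ⇒ zF   [P ::= z F]
zF ⇒ zeF   [F ::= e F]
zeF ⇒ zeeF   [F ::= e F]
zeeF ⇒ zeeeF   [F ::= e F]
zeeeF ⇒ zeeeeF   [F ::= e F]
zeeeeF ⇒ zeeeee   [F ::= e]

P⇒zF⇒zeF⇒zeeF⇒zeeeF⇒zeeeeF⇒zeeeee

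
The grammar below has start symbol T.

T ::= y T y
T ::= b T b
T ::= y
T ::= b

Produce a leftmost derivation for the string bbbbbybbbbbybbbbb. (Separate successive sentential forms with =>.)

T => bTb => bbTbb => bbbTbbb => bbbbTbbbb => bbbbbTbbbbb => bbbbbyTybbbbb => bbbbbybTbybbbbb => bbbbbybbTbbybbbbb => bbbbbybbbbbybbbbb

T => bTb   [T ::= b T b]
bTb => bbTbb   [T ::= b T b]
bbTbb => bbbTbbb   [T ::= b T b]
bbbTbbb => bbbbTbbbb   [T ::= b T b]
bbbbTbbbb => bbbbbTbbbbb   [T ::= b T b]
bbbbbTbbbbb => bbbbbyTybbbbb   [T ::= y T y]
bbbbbyTybbbbb => bbbbbybTbybbbbb   [T ::= b T b]
bbbbbybTbybbbbb => bbbbbybbTbbybbbbb   [T ::= b T b]
bbbbbybbTbbybbbbb => bbbbbybbbbbybbbbb   [T ::= b]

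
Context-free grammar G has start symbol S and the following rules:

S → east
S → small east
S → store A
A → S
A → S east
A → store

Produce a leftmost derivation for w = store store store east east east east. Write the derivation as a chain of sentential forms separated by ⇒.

S ⇒ store A   [S → store A]
store A ⇒ store S east   [A → S east]
store S east ⇒ store store A east   [S → store A]
store store A east ⇒ store store S east east   [A → S east]
store store S east east ⇒ store store store A east east   [S → store A]
store store store A east east ⇒ store store store S east east east   [A → S east]
store store store S east east east ⇒ store store store east east east east   [S → east]

S ⇒ store A ⇒ store S east ⇒ store store A east ⇒ store store S east east ⇒ store store store A east east ⇒ store store store S east east east ⇒ store store store east east east east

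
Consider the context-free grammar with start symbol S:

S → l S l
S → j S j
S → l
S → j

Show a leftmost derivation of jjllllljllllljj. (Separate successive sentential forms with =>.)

S => jSj   [S → j S j]
jSj => jjSjj   [S → j S j]
jjSjj => jjlSljj   [S → l S l]
jjlSljj => jjllSlljj   [S → l S l]
jjllSlljj => jjlllSllljj   [S → l S l]
jjlllSllljj => jjllllSlllljj   [S → l S l]
jjllllSlllljj => jjlllllSllllljj   [S → l S l]
jjlllllSllllljj => jjllllljllllljj   [S → j]

S=>jSj=>jjSjj=>jjlSljj=>jjllSlljj=>jjlllSllljj=>jjllllSlllljj=>jjlllllSllllljj=>jjllllljllllljj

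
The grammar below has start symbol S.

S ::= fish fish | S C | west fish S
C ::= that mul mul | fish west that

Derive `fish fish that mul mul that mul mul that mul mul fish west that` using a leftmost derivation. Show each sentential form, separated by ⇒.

S ⇒ S C ⇒ S C C ⇒ S C C C ⇒ S C C C C ⇒ fish fish C C C C ⇒ fish fish that mul mul C C C ⇒ fish fish that mul mul that mul mul C C ⇒ fish fish that mul mul that mul mul that mul mul C ⇒ fish fish that mul mul that mul mul that mul mul fish west that

S ⇒ S C   [S ::= S C]
S C ⇒ S C C   [S ::= S C]
S C C ⇒ S C C C   [S ::= S C]
S C C C ⇒ S C C C C   [S ::= S C]
S C C C C ⇒ fish fish C C C C   [S ::= fish fish]
fish fish C C C C ⇒ fish fish that mul mul C C C   [C ::= that mul mul]
fish fish that mul mul C C C ⇒ fish fish that mul mul that mul mul C C   [C ::= that mul mul]
fish fish that mul mul that mul mul C C ⇒ fish fish that mul mul that mul mul that mul mul C   [C ::= that mul mul]
fish fish that mul mul that mul mul that mul mul C ⇒ fish fish that mul mul that mul mul that mul mul fish west that   [C ::= fish west that]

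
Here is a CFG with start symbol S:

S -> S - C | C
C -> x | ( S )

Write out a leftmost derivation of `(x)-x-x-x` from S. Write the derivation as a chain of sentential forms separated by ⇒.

S⇒S-C⇒S-C-C⇒S-C-C-C⇒C-C-C-C⇒(S)-C-C-C⇒(C)-C-C-C⇒(x)-C-C-C⇒(x)-x-C-C⇒(x)-x-x-C⇒(x)-x-x-x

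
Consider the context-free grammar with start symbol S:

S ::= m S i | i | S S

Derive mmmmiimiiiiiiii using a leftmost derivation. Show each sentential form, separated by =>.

S => mSi => mmSii => mmSSii => mmmSiSii => mmmSSiSii => mmmmSiSiSii => mmmmiiSiSii => mmmmiiSSiSii => mmmmiiSSSiSii => mmmmiimSiSSiSii => mmmmiimiiSSiSii => mmmmiimiiiSiSii => mmmmiimiiiiiSii => mmmmiimiiiiiiii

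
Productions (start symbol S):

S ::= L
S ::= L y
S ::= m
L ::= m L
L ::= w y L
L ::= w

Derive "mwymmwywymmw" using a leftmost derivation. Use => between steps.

S=>L=>mL=>mwyL=>mwymL=>mwymmL=>mwymmwyL=>mwymmwywyL=>mwymmwywymL=>mwymmwywymmL=>mwymmwywymmw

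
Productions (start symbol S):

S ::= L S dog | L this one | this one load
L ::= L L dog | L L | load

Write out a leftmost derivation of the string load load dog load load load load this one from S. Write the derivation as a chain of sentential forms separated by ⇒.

S ⇒ L this one ⇒ L L this one ⇒ L L L this one ⇒ L L L L this one ⇒ L L L L L this one ⇒ L L dog L L L L this one ⇒ load L dog L L L L this one ⇒ load load dog L L L L this one ⇒ load load dog load L L L this one ⇒ load load dog load load L L this one ⇒ load load dog load load load L this one ⇒ load load dog load load load load this one

S ⇒ L this one   [S ::= L this one]
L this one ⇒ L L this one   [L ::= L L]
L L this one ⇒ L L L this one   [L ::= L L]
L L L this one ⇒ L L L L this one   [L ::= L L]
L L L L this one ⇒ L L L L L this one   [L ::= L L]
L L L L L this one ⇒ L L dog L L L L this one   [L ::= L L dog]
L L dog L L L L this one ⇒ load L dog L L L L this one   [L ::= load]
load L dog L L L L this one ⇒ load load dog L L L L this one   [L ::= load]
load load dog L L L L this one ⇒ load load dog load L L L this one   [L ::= load]
load load dog load L L L this one ⇒ load load dog load load L L this one   [L ::= load]
load load dog load load L L this one ⇒ load load dog load load load L this one   [L ::= load]
load load dog load load load L this one ⇒ load load dog load load load load this one   [L ::= load]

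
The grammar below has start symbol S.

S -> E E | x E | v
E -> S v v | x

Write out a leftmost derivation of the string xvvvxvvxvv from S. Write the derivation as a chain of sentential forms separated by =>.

S => xE   [S -> x E]
xE => xSvv   [E -> S v v]
xSvv => xEEvv   [S -> E E]
xEEvv => xSvvEvv   [E -> S v v]
xSvvEvv => xEEvvEvv   [S -> E E]
xEEvvEvv => xSvvEvvEvv   [E -> S v v]
xSvvEvvEvv => xvvvEvvEvv   [S -> v]
xvvvEvvEvv => xvvvxvvEvv   [E -> x]
xvvvxvvEvv => xvvvxvvxvv   [E -> x]

S => xE => xSvv => xEEvv => xSvvEvv => xEEvvEvv => xSvvEvvEvv => xvvvEvvEvv => xvvvxvvEvv => xvvvxvvxvv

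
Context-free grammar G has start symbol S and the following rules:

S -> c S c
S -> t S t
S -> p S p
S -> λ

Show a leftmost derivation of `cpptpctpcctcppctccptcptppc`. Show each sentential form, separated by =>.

S => cSc   [S -> c S c]
cSc => cpSpc   [S -> p S p]
cpSpc => cppSppc   [S -> p S p]
cppSppc => cpptStppc   [S -> t S t]
cpptStppc => cpptpSptppc   [S -> p S p]
cpptpSptppc => cpptpcScptppc   [S -> c S c]
cpptpcScptppc => cpptpctStcptppc   [S -> t S t]
cpptpctStcptppc => cpptpctpSptcptppc   [S -> p S p]
cpptpctpSptcptppc => cpptpctpcScptcptppc   [S -> c S c]
cpptpctpcScptcptppc => cpptpctpccSccptcptppc   [S -> c S c]
cpptpctpccSccptcptppc => cpptpctpcctStccptcptppc   [S -> t S t]
cpptpctpcctStccptcptppc => cpptpctpcctcSctccptcptppc   [S -> c S c]
cpptpctpcctcSctccptcptppc => cpptpctpcctcpSpctccptcptppc   [S -> p S p]
cpptpctpcctcpSpctccptcptppc => cpptpctpcctcppctccptcptppc   [S -> λ]

S => cSc => cpSpc => cppSppc => cpptStppc => cpptpSptppc => cpptpcScptppc => cpptpctStcptppc => cpptpctpSptcptppc => cpptpctpcScptcptppc => cpptpctpccSccptcptppc => cpptpctpcctStccptcptppc => cpptpctpcctcSctccptcptppc => cpptpctpcctcpSpctccptcptppc => cpptpctpcctcppctccptcptppc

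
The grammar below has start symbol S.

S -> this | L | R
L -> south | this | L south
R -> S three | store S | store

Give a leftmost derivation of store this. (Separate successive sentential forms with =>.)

S => R => store S => store this

S => R   [S -> R]
R => store S   [R -> store S]
store S => store this   [S -> this]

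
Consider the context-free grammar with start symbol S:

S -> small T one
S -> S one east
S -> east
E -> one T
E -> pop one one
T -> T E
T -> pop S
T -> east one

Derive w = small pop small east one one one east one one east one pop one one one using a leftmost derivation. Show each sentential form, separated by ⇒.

S ⇒ small T one ⇒ small T E one ⇒ small pop S E one ⇒ small pop small T one E one ⇒ small pop small east one one E one ⇒ small pop small east one one one T one ⇒ small pop small east one one one T E one ⇒ small pop small east one one one east one E one ⇒ small pop small east one one one east one one T one ⇒ small pop small east one one one east one one T E one ⇒ small pop small east one one one east one one east one E one ⇒ small pop small east one one one east one one east one pop one one one

S ⇒ small T one   [S -> small T one]
small T one ⇒ small T E one   [T -> T E]
small T E one ⇒ small pop S E one   [T -> pop S]
small pop S E one ⇒ small pop small T one E one   [S -> small T one]
small pop small T one E one ⇒ small pop small east one one E one   [T -> east one]
small pop small east one one E one ⇒ small pop small east one one one T one   [E -> one T]
small pop small east one one one T one ⇒ small pop small east one one one T E one   [T -> T E]
small pop small east one one one T E one ⇒ small pop small east one one one east one E one   [T -> east one]
small pop small east one one one east one E one ⇒ small pop small east one one one east one one T one   [E -> one T]
small pop small east one one one east one one T one ⇒ small pop small east one one one east one one T E one   [T -> T E]
small pop small east one one one east one one T E one ⇒ small pop small east one one one east one one east one E one   [T -> east one]
small pop small east one one one east one one east one E one ⇒ small pop small east one one one east one one east one pop one one one   [E -> pop one one]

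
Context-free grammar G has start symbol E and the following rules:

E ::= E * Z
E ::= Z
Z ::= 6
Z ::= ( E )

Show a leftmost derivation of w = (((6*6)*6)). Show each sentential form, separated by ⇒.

E ⇒ Z   [E ::= Z]
Z ⇒ (E)   [Z ::= ( E )]
(E) ⇒ (Z)   [E ::= Z]
(Z) ⇒ ((E))   [Z ::= ( E )]
((E)) ⇒ ((E*Z))   [E ::= E * Z]
((E*Z)) ⇒ ((Z*Z))   [E ::= Z]
((Z*Z)) ⇒ (((E)*Z))   [Z ::= ( E )]
(((E)*Z)) ⇒ (((E*Z)*Z))   [E ::= E * Z]
(((E*Z)*Z)) ⇒ (((Z*Z)*Z))   [E ::= Z]
(((Z*Z)*Z)) ⇒ (((6*Z)*Z))   [Z ::= 6]
(((6*Z)*Z)) ⇒ (((6*6)*Z))   [Z ::= 6]
(((6*6)*Z)) ⇒ (((6*6)*6))   [Z ::= 6]

E⇒Z⇒(E)⇒(Z)⇒((E))⇒((E*Z))⇒((Z*Z))⇒(((E)*Z))⇒(((E*Z)*Z))⇒(((Z*Z)*Z))⇒(((6*Z)*Z))⇒(((6*6)*Z))⇒(((6*6)*6))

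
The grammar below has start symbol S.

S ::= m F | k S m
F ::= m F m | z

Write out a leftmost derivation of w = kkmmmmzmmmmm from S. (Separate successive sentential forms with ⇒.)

S ⇒ kSm ⇒ kkSmm ⇒ kkmFmm ⇒ kkmmFmmm ⇒ kkmmmFmmmm ⇒ kkmmmmFmmmmm ⇒ kkmmmmzmmmmm

S ⇒ kSm   [S ::= k S m]
kSm ⇒ kkSmm   [S ::= k S m]
kkSmm ⇒ kkmFmm   [S ::= m F]
kkmFmm ⇒ kkmmFmmm   [F ::= m F m]
kkmmFmmm ⇒ kkmmmFmmmm   [F ::= m F m]
kkmmmFmmmm ⇒ kkmmmmFmmmmm   [F ::= m F m]
kkmmmmFmmmmm ⇒ kkmmmmzmmmmm   [F ::= z]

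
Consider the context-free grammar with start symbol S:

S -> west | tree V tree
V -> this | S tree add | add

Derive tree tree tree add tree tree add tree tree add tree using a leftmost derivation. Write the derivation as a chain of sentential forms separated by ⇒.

S ⇒ tree V tree ⇒ tree S tree add tree ⇒ tree tree V tree tree add tree ⇒ tree tree S tree add tree tree add tree ⇒ tree tree tree V tree tree add tree tree add tree ⇒ tree tree tree add tree tree add tree tree add tree

S ⇒ tree V tree   [S -> tree V tree]
tree V tree ⇒ tree S tree add tree   [V -> S tree add]
tree S tree add tree ⇒ tree tree V tree tree add tree   [S -> tree V tree]
tree tree V tree tree add tree ⇒ tree tree S tree add tree tree add tree   [V -> S tree add]
tree tree S tree add tree tree add tree ⇒ tree tree tree V tree tree add tree tree add tree   [S -> tree V tree]
tree tree tree V tree tree add tree tree add tree ⇒ tree tree tree add tree tree add tree tree add tree   [V -> add]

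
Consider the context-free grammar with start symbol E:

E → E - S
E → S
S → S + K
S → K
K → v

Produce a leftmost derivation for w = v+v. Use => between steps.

E => S => S+K => K+K => v+K => v+v

E => S   [E → S]
S => S+K   [S → S + K]
S+K => K+K   [S → K]
K+K => v+K   [K → v]
v+K => v+v   [K → v]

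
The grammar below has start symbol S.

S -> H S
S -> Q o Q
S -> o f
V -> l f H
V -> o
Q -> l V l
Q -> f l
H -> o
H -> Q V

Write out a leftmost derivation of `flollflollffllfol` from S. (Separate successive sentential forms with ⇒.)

S ⇒ QoQ   [S -> Q o Q]
QoQ ⇒ floQ   [Q -> f l]
floQ ⇒ flolVl   [Q -> l V l]
flolVl ⇒ flollfHl   [V -> l f H]
flollfHl ⇒ flollfQVl   [H -> Q V]
flollfQVl ⇒ flollflVlVl   [Q -> l V l]
flollflVlVl ⇒ flollflolVl   [V -> o]
flollflolVl ⇒ flollflollfHl   [V -> l f H]
flollflollfHl ⇒ flollflollfQVl   [H -> Q V]
flollflollfQVl ⇒ flollflollfflVl   [Q -> f l]
flollflollfflVl ⇒ flollflollffllfHl   [V -> l f H]
flollflollffllfHl ⇒ flollflollffllfol   [H -> o]

S ⇒ QoQ ⇒ floQ ⇒ flolVl ⇒ flollfHl ⇒ flollfQVl ⇒ flollflVlVl ⇒ flollflolVl ⇒ flollflollfHl ⇒ flollflollfQVl ⇒ flollflollfflVl ⇒ flollflollffllfHl ⇒ flollflollffllfol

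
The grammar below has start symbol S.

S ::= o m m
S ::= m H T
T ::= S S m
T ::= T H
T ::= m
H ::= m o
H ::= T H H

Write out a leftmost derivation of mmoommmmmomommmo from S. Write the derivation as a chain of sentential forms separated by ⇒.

S ⇒ mHT ⇒ mmoT ⇒ mmoTH ⇒ mmoSSmH ⇒ mmoommSmH ⇒ mmoommmHTmH ⇒ mmoommmTHHTmH ⇒ mmoommmmHHTmH ⇒ mmoommmmmoHTmH ⇒ mmoommmmmomoTmH ⇒ mmoommmmmomommH ⇒ mmoommmmmomommmo

S ⇒ mHT   [S ::= m H T]
mHT ⇒ mmoT   [H ::= m o]
mmoT ⇒ mmoTH   [T ::= T H]
mmoTH ⇒ mmoSSmH   [T ::= S S m]
mmoSSmH ⇒ mmoommSmH   [S ::= o m m]
mmoommSmH ⇒ mmoommmHTmH   [S ::= m H T]
mmoommmHTmH ⇒ mmoommmTHHTmH   [H ::= T H H]
mmoommmTHHTmH ⇒ mmoommmmHHTmH   [T ::= m]
mmoommmmHHTmH ⇒ mmoommmmmoHTmH   [H ::= m o]
mmoommmmmoHTmH ⇒ mmoommmmmomoTmH   [H ::= m o]
mmoommmmmomoTmH ⇒ mmoommmmmomommH   [T ::= m]
mmoommmmmomommH ⇒ mmoommmmmomommmo   [H ::= m o]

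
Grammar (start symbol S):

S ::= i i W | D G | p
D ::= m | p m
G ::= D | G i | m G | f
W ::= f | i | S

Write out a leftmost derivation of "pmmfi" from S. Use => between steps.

S => DG   [S ::= D G]
DG => pmG   [D ::= p m]
pmG => pmmG   [G ::= m G]
pmmG => pmmGi   [G ::= G i]
pmmGi => pmmfi   [G ::= f]

S=>DG=>pmG=>pmmG=>pmmGi=>pmmfi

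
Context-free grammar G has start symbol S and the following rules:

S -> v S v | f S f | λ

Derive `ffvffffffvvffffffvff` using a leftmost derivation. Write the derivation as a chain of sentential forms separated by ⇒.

S⇒fSf⇒ffSff⇒ffvSvff⇒ffvfSfvff⇒ffvffSffvff⇒ffvfffSfffvff⇒ffvffffSffffvff⇒ffvfffffSfffffvff⇒ffvffffffSffffffvff⇒ffvffffffvSvffffffvff⇒ffvffffffvvffffffvff

S ⇒ fSf   [S -> f S f]
fSf ⇒ ffSff   [S -> f S f]
ffSff ⇒ ffvSvff   [S -> v S v]
ffvSvff ⇒ ffvfSfvff   [S -> f S f]
ffvfSfvff ⇒ ffvffSffvff   [S -> f S f]
ffvffSffvff ⇒ ffvfffSfffvff   [S -> f S f]
ffvfffSfffvff ⇒ ffvffffSffffvff   [S -> f S f]
ffvffffSffffvff ⇒ ffvfffffSfffffvff   [S -> f S f]
ffvfffffSfffffvff ⇒ ffvffffffSffffffvff   [S -> f S f]
ffvffffffSffffffvff ⇒ ffvffffffvSvffffffvff   [S -> v S v]
ffvffffffvSvffffffvff ⇒ ffvffffffvvffffffvff   [S -> λ]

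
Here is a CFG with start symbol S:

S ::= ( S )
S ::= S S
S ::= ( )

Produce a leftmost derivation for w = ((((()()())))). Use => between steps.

S => (S)   [S ::= ( S )]
(S) => ((S))   [S ::= ( S )]
((S)) => (((S)))   [S ::= ( S )]
(((S))) => ((((S))))   [S ::= ( S )]
((((S)))) => ((((SS))))   [S ::= S S]
((((SS)))) => ((((SSS))))   [S ::= S S]
((((SSS)))) => ((((()SS))))   [S ::= ( )]
((((()SS)))) => ((((()()S))))   [S ::= ( )]
((((()()S)))) => ((((()()()))))   [S ::= ( )]

S => (S) => ((S)) => (((S))) => ((((S)))) => ((((SS)))) => ((((SSS)))) => ((((()SS)))) => ((((()()S)))) => ((((()()()))))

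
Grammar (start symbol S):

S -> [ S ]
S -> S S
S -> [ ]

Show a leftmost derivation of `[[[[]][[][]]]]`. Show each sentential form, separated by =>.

S => [S] => [[S]] => [[SS]] => [[[S]S]] => [[[[]]S]] => [[[[]][S]]] => [[[[]][SS]]] => [[[[]][[]S]]] => [[[[]][[][]]]]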